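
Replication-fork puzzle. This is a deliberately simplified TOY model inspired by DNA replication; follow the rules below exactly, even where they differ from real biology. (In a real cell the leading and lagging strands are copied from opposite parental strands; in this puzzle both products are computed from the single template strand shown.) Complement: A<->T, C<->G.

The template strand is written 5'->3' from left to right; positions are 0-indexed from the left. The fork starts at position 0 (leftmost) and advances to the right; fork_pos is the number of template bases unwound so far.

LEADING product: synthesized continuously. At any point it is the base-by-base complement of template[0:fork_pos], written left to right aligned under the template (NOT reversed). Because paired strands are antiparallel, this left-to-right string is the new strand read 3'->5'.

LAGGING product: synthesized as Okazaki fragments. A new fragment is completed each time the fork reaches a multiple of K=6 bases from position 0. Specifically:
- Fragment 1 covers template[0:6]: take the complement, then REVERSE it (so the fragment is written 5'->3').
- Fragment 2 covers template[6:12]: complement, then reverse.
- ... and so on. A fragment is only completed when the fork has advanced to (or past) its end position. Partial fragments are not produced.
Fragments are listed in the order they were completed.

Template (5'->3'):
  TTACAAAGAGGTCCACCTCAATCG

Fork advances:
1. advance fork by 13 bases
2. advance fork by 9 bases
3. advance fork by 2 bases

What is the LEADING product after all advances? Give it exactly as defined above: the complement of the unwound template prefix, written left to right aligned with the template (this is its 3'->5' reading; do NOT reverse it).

Answer: AATGTTTCTCCAGGTGGAGTTAGC

Derivation:
Step 1: advance 13 -> fork_pos = 0 + 13 = 13.
Step 2: advance 9 -> fork_pos = 13 + 9 = 22.
Step 3: advance 2 -> fork_pos = 22 + 2 = 24.
Unwound prefix: template[0:24] = TTACAAAGAGGTCCACCTCAATCG
Complement it base by base (A<->T, C<->G), keeping left-to-right order:
  [0:5] TTACA -> AATGT
  [5:10] AAGAG -> TTCTC
  [10:15] GTCCA -> CAGGT
  [15:20] CCTCA -> GGAGT
  [20:24] ATCG -> TAGC
Concatenate: AATGTTTCTCCAGGTGGAGTTAGC (length 24; written aligned with the template, i.e. 3'->5').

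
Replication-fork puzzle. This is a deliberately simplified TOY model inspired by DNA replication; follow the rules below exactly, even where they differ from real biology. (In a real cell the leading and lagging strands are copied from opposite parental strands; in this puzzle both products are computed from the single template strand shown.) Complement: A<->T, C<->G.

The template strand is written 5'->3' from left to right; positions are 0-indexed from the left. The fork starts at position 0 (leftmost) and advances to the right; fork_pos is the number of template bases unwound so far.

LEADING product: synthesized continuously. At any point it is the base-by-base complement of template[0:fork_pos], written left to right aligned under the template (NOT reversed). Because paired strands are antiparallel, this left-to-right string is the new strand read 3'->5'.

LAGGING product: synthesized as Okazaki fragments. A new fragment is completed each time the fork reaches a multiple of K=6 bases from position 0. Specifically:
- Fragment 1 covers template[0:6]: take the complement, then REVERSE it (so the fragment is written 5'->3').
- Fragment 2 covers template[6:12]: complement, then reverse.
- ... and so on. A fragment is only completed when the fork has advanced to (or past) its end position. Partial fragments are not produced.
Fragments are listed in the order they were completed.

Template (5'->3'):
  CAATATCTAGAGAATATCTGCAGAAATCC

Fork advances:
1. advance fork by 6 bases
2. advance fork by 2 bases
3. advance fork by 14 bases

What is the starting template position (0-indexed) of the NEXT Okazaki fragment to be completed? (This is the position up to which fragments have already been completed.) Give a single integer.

Answer: 18

Derivation:
Step 1: advance 6 -> fork_pos = 0 + 6 = 6. Reached multiple(s) of 6: 6 -> fragment 1 completed (1 total).
Step 2: advance 2 -> fork_pos = 6 + 2 = 8. Next multiple of 6 is 12 (not reached); still 1 fragment(s).
Step 3: advance 14 -> fork_pos = 8 + 14 = 22. Reached multiple(s) of 6: 12, 18 -> fragments 2-3 completed (3 total).
3 fragment(s) completed, covering template[0:18] (3 x 6 = 18). The next fragment, fragment 4, covers template[18:24], so it starts at position 18.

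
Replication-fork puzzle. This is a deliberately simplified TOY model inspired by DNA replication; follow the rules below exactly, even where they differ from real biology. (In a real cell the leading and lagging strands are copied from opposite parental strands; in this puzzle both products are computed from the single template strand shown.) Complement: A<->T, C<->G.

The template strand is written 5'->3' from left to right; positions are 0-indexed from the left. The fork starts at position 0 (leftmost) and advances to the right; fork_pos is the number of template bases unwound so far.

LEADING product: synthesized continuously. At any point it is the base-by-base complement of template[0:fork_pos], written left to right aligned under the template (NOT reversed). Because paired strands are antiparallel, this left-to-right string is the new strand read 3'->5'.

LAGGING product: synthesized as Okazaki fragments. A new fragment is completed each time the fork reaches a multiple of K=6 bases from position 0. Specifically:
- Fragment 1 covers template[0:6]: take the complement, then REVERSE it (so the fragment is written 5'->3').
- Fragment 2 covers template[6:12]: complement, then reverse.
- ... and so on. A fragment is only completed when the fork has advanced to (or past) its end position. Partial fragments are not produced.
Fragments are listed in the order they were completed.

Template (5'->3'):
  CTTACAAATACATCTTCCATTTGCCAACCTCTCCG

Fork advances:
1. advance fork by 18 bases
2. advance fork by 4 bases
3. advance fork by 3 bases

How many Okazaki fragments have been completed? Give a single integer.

Step 1: advance 18 -> fork_pos = 0 + 18 = 18. Reached multiple(s) of 6: 6, 12, 18 -> fragments 1-3 completed (3 total).
Step 2: advance 4 -> fork_pos = 18 + 4 = 22. Next multiple of 6 is 24 (not reached); still 3 fragment(s).
Step 3: advance 3 -> fork_pos = 22 + 3 = 25. Reached multiple(s) of 6: 24 -> fragment 4 completed (4 total).
Check: final fork_pos = 25; the multiples of 6 that are <= 25 are 6..24 -> 25 // 6 = 4 completed fragment(s).

Answer: 4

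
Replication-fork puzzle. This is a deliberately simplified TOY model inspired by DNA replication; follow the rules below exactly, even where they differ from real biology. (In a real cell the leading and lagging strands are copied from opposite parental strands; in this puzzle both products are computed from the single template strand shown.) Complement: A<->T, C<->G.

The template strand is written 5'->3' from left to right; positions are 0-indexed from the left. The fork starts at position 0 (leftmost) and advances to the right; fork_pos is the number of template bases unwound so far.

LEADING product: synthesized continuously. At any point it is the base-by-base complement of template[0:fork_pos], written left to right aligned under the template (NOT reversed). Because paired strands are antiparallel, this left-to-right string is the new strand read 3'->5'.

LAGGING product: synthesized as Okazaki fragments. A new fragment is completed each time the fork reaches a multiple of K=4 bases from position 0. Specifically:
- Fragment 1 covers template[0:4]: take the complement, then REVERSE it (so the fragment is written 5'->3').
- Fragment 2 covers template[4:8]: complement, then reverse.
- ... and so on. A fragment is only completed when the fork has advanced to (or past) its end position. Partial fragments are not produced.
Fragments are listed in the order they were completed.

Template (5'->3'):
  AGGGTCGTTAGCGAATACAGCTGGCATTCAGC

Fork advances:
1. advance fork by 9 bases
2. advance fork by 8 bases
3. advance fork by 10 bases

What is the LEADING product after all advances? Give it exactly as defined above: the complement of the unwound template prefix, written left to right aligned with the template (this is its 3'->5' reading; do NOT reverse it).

Step 1: advance 9 -> fork_pos = 0 + 9 = 9.
Step 2: advance 8 -> fork_pos = 9 + 8 = 17.
Step 3: advance 10 -> fork_pos = 17 + 10 = 27.
Unwound prefix: template[0:27] = AGGGTCGTTAGCGAATACAGCTGGCAT
Complement it base by base (A<->T, C<->G), keeping left-to-right order:
  [0:5] AGGGT -> TCCCA
  [5:10] CGTTA -> GCAAT
  [10:15] GCGAA -> CGCTT
  [15:20] TACAG -> ATGTC
  [20:25] CTGGC -> GACCG
  [25:27] AT -> TA
Concatenate: TCCCAGCAATCGCTTATGTCGACCGTA (length 27; written aligned with the template, i.e. 3'->5').

Answer: TCCCAGCAATCGCTTATGTCGACCGTA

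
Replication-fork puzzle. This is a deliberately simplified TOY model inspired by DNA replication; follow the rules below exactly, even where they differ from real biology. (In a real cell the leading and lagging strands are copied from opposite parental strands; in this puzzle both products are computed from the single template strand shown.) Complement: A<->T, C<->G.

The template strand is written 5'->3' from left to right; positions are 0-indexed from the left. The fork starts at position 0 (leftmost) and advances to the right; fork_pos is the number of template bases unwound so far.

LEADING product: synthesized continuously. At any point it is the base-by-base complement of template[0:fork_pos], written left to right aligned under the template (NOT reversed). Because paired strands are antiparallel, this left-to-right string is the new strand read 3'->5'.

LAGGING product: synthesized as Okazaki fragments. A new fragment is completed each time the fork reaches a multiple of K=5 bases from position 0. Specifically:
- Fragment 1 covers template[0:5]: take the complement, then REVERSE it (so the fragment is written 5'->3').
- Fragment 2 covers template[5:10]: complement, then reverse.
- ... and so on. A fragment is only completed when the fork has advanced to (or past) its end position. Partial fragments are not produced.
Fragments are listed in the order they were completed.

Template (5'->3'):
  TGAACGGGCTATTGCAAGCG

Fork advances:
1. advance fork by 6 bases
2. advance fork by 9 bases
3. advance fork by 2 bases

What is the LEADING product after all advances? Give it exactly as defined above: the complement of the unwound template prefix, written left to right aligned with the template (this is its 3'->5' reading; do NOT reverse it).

Step 1: advance 6 -> fork_pos = 0 + 6 = 6.
Step 2: advance 9 -> fork_pos = 6 + 9 = 15.
Step 3: advance 2 -> fork_pos = 15 + 2 = 17.
Unwound prefix: template[0:17] = TGAACGGGCTATTGCAA
Complement it base by base (A<->T, C<->G), keeping left-to-right order:
  [0:5] TGAAC -> ACTTG
  [5:10] GGGCT -> CCCGA
  [10:15] ATTGC -> TAACG
  [15:17] AA -> TT
Concatenate: ACTTGCCCGATAACGTT (length 17; written aligned with the template, i.e. 3'->5').

Answer: ACTTGCCCGATAACGTT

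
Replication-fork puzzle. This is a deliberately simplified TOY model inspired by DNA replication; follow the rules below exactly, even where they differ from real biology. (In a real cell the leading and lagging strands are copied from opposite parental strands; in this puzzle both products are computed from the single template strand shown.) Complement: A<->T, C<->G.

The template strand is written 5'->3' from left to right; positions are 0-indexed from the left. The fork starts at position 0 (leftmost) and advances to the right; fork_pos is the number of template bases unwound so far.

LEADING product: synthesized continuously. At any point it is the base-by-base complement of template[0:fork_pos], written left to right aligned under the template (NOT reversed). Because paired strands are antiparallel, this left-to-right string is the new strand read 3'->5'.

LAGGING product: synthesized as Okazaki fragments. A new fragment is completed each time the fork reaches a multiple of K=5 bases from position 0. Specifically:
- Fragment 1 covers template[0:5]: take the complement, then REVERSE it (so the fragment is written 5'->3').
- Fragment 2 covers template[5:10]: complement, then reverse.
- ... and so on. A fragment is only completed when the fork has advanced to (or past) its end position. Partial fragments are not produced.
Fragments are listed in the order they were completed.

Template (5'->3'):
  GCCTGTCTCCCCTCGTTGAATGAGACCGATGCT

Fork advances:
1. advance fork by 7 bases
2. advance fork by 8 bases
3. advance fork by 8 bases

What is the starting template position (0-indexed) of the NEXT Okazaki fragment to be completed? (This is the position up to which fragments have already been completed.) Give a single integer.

Step 1: advance 7 -> fork_pos = 0 + 7 = 7. Reached multiple(s) of 5: 5 -> fragment 1 completed (1 total).
Step 2: advance 8 -> fork_pos = 7 + 8 = 15. Reached multiple(s) of 5: 10, 15 -> fragments 2-3 completed (3 total).
Step 3: advance 8 -> fork_pos = 15 + 8 = 23. Reached multiple(s) of 5: 20 -> fragment 4 completed (4 total).
4 fragment(s) completed, covering template[0:20] (4 x 5 = 20). The next fragment, fragment 5, covers template[20:25], so it starts at position 20.

Answer: 20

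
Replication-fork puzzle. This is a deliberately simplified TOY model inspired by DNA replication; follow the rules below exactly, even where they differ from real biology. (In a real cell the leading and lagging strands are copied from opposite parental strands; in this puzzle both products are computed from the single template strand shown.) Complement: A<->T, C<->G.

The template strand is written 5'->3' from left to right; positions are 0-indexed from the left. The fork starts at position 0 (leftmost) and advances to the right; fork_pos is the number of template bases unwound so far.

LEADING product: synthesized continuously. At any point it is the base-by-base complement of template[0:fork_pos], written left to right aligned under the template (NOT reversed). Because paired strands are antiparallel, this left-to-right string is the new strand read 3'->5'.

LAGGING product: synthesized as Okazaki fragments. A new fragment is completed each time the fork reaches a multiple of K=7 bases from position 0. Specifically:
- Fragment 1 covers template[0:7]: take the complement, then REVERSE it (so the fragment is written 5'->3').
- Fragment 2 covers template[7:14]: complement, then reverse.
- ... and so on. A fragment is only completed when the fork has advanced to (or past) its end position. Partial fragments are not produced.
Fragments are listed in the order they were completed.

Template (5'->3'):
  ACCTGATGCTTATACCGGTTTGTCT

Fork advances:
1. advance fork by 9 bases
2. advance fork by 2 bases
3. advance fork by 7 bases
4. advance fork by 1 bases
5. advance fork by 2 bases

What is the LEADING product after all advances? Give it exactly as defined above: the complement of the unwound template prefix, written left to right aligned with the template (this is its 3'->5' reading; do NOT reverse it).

Answer: TGGACTACGAATATGGCCAAA

Derivation:
Step 1: advance 9 -> fork_pos = 0 + 9 = 9.
Step 2: advance 2 -> fork_pos = 9 + 2 = 11.
Step 3: advance 7 -> fork_pos = 11 + 7 = 18.
Step 4: advance 1 -> fork_pos = 18 + 1 = 19.
Step 5: advance 2 -> fork_pos = 19 + 2 = 21.
Unwound prefix: template[0:21] = ACCTGATGCTTATACCGGTTT
Complement it base by base (A<->T, C<->G), keeping left-to-right order:
  [0:5] ACCTG -> TGGAC
  [5:10] ATGCT -> TACGA
  [10:15] TATAC -> ATATG
  [15:20] CGGTT -> GCCAA
  [20:21] T -> A
Concatenate: TGGACTACGAATATGGCCAAA (length 21; written aligned with the template, i.e. 3'->5').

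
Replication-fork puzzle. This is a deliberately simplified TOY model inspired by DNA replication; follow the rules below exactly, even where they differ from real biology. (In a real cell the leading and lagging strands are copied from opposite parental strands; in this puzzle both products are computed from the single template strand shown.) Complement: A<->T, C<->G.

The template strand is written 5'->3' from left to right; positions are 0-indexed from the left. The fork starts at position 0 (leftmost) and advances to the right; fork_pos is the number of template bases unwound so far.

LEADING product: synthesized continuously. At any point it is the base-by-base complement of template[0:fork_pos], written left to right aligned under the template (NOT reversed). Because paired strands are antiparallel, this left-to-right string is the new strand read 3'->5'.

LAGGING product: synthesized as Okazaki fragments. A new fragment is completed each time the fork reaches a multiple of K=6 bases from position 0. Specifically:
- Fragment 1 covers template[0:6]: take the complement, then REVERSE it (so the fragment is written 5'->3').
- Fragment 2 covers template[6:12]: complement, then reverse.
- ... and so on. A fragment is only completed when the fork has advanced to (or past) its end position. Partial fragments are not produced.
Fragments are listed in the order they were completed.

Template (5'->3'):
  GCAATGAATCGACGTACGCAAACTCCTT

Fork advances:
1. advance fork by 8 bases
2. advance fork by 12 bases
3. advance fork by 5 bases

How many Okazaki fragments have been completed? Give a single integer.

Answer: 4

Derivation:
Step 1: advance 8 -> fork_pos = 0 + 8 = 8. Reached multiple(s) of 6: 6 -> fragment 1 completed (1 total).
Step 2: advance 12 -> fork_pos = 8 + 12 = 20. Reached multiple(s) of 6: 12, 18 -> fragments 2-3 completed (3 total).
Step 3: advance 5 -> fork_pos = 20 + 5 = 25. Reached multiple(s) of 6: 24 -> fragment 4 completed (4 total).
Check: final fork_pos = 25; the multiples of 6 that are <= 25 are 6..24 -> 25 // 6 = 4 completed fragment(s).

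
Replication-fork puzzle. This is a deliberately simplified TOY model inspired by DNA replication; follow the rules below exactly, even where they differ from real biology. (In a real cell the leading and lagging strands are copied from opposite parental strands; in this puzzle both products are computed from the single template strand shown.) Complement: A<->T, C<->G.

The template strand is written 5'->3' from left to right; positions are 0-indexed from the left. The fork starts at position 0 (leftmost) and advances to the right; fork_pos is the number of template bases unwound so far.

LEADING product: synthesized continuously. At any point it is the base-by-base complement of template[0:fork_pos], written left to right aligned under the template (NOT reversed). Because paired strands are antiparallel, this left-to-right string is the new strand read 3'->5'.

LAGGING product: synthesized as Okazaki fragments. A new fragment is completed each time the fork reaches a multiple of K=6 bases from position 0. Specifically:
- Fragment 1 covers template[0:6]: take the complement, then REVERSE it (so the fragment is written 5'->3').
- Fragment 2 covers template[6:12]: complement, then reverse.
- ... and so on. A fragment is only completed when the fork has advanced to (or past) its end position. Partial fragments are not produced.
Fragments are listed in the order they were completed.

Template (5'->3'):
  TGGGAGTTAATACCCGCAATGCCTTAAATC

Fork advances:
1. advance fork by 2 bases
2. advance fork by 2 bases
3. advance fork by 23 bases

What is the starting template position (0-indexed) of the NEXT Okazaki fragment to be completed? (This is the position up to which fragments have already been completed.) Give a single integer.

Step 1: advance 2 -> fork_pos = 0 + 2 = 2. Next multiple of 6 is 6 (not reached); still 0 fragment(s).
Step 2: advance 2 -> fork_pos = 2 + 2 = 4. Next multiple of 6 is 6 (not reached); still 0 fragment(s).
Step 3: advance 23 -> fork_pos = 4 + 23 = 27. Reached multiple(s) of 6: 6, 12, 18, 24 -> fragments 1-4 completed (4 total).
4 fragment(s) completed, covering template[0:24] (4 x 6 = 24). The next fragment, fragment 5, covers template[24:30], so it starts at position 24.

Answer: 24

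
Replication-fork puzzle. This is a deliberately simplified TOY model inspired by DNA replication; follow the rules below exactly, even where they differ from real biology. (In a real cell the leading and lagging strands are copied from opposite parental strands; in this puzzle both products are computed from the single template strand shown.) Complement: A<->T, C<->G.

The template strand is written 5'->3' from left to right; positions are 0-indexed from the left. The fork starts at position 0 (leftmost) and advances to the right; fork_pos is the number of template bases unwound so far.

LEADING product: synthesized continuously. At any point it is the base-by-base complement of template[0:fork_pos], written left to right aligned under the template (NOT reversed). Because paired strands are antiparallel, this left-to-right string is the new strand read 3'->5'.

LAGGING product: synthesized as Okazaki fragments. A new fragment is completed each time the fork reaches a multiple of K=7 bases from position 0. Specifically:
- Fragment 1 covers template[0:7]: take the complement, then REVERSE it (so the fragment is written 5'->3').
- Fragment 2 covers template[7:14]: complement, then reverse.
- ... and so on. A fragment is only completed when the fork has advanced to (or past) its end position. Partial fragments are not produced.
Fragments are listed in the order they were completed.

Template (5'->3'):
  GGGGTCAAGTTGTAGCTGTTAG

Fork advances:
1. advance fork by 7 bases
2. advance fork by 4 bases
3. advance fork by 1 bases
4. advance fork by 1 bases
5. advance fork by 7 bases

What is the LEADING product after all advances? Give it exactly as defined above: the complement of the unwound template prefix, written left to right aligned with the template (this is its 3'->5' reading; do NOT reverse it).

Answer: CCCCAGTTCAACATCGACAA

Derivation:
Step 1: advance 7 -> fork_pos = 0 + 7 = 7.
Step 2: advance 4 -> fork_pos = 7 + 4 = 11.
Step 3: advance 1 -> fork_pos = 11 + 1 = 12.
Step 4: advance 1 -> fork_pos = 12 + 1 = 13.
Step 5: advance 7 -> fork_pos = 13 + 7 = 20.
Unwound prefix: template[0:20] = GGGGTCAAGTTGTAGCTGTT
Complement it base by base (A<->T, C<->G), keeping left-to-right order:
  [0:5] GGGGT -> CCCCA
  [5:10] CAAGT -> GTTCA
  [10:15] TGTAG -> ACATC
  [15:20] CTGTT -> GACAA
Concatenate: CCCCAGTTCAACATCGACAA (length 20; written aligned with the template, i.e. 3'->5').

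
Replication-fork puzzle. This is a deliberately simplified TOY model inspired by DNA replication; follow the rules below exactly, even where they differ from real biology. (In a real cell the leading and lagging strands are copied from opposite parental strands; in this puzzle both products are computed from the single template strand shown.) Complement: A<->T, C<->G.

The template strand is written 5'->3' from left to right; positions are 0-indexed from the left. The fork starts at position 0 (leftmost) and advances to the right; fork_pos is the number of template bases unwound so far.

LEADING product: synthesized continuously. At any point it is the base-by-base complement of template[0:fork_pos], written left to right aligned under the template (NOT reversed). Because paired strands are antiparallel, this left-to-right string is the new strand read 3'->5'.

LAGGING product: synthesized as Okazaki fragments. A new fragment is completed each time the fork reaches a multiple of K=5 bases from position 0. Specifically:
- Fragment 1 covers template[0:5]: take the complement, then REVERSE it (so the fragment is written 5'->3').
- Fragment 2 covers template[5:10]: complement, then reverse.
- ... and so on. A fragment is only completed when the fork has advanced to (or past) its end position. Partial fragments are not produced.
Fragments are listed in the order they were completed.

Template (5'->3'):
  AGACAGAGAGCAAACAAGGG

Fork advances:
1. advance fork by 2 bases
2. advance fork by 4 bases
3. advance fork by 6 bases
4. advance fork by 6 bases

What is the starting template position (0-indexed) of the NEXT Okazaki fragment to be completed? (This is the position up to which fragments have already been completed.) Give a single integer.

Step 1: advance 2 -> fork_pos = 0 + 2 = 2. Next multiple of 5 is 5 (not reached); still 0 fragment(s).
Step 2: advance 4 -> fork_pos = 2 + 4 = 6. Reached multiple(s) of 5: 5 -> fragment 1 completed (1 total).
Step 3: advance 6 -> fork_pos = 6 + 6 = 12. Reached multiple(s) of 5: 10 -> fragment 2 completed (2 total).
Step 4: advance 6 -> fork_pos = 12 + 6 = 18. Reached multiple(s) of 5: 15 -> fragment 3 completed (3 total).
3 fragment(s) completed, covering template[0:15] (3 x 5 = 15). The next fragment, fragment 4, covers template[15:20], so it starts at position 15.

Answer: 15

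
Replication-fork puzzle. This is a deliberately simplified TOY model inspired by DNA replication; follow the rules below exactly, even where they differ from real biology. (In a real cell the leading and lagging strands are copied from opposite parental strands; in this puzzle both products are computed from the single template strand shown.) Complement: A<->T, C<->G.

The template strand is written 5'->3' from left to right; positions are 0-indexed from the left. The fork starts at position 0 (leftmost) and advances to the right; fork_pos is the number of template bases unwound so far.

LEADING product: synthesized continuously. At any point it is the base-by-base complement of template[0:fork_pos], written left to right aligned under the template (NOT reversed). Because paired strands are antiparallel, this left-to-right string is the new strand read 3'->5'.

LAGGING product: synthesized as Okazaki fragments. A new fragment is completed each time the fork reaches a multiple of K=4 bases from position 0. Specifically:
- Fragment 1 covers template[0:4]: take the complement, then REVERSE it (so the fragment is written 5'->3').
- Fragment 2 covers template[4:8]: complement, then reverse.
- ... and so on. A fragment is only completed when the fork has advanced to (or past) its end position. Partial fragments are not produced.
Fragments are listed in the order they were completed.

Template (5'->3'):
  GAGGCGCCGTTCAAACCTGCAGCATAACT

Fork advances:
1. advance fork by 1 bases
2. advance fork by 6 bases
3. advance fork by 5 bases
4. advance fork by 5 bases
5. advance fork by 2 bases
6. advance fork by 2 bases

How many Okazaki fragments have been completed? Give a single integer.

Answer: 5

Derivation:
Step 1: advance 1 -> fork_pos = 0 + 1 = 1. Next multiple of 4 is 4 (not reached); still 0 fragment(s).
Step 2: advance 6 -> fork_pos = 1 + 6 = 7. Reached multiple(s) of 4: 4 -> fragment 1 completed (1 total).
Step 3: advance 5 -> fork_pos = 7 + 5 = 12. Reached multiple(s) of 4: 8, 12 -> fragments 2-3 completed (3 total).
Step 4: advance 5 -> fork_pos = 12 + 5 = 17. Reached multiple(s) of 4: 16 -> fragment 4 completed (4 total).
Step 5: advance 2 -> fork_pos = 17 + 2 = 19. Next multiple of 4 is 20 (not reached); still 4 fragment(s).
Step 6: advance 2 -> fork_pos = 19 + 2 = 21. Reached multiple(s) of 4: 20 -> fragment 5 completed (5 total).
Check: final fork_pos = 21; the multiples of 4 that are <= 21 are 4..20 -> 21 // 4 = 5 completed fragment(s).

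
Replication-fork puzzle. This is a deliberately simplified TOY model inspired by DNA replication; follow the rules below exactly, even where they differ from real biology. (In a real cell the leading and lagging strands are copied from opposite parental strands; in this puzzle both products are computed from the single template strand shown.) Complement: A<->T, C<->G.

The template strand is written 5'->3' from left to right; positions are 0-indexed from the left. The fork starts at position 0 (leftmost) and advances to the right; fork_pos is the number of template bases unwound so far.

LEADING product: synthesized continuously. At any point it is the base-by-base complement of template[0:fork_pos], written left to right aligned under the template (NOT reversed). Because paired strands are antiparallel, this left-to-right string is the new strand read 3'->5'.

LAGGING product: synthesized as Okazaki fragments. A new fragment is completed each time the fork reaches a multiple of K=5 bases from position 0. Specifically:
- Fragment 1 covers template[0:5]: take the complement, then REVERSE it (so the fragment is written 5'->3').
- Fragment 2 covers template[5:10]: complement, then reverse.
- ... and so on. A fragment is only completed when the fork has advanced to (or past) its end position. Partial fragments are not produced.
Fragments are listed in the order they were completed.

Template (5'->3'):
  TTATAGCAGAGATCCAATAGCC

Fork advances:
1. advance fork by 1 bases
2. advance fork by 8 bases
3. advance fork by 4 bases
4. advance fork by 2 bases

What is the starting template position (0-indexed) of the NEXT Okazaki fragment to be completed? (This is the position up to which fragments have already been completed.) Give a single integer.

Step 1: advance 1 -> fork_pos = 0 + 1 = 1. Next multiple of 5 is 5 (not reached); still 0 fragment(s).
Step 2: advance 8 -> fork_pos = 1 + 8 = 9. Reached multiple(s) of 5: 5 -> fragment 1 completed (1 total).
Step 3: advance 4 -> fork_pos = 9 + 4 = 13. Reached multiple(s) of 5: 10 -> fragment 2 completed (2 total).
Step 4: advance 2 -> fork_pos = 13 + 2 = 15. Reached multiple(s) of 5: 15 -> fragment 3 completed (3 total).
3 fragment(s) completed, covering template[0:15] (3 x 5 = 15). The next fragment, fragment 4, covers template[15:20], so it starts at position 15.

Answer: 15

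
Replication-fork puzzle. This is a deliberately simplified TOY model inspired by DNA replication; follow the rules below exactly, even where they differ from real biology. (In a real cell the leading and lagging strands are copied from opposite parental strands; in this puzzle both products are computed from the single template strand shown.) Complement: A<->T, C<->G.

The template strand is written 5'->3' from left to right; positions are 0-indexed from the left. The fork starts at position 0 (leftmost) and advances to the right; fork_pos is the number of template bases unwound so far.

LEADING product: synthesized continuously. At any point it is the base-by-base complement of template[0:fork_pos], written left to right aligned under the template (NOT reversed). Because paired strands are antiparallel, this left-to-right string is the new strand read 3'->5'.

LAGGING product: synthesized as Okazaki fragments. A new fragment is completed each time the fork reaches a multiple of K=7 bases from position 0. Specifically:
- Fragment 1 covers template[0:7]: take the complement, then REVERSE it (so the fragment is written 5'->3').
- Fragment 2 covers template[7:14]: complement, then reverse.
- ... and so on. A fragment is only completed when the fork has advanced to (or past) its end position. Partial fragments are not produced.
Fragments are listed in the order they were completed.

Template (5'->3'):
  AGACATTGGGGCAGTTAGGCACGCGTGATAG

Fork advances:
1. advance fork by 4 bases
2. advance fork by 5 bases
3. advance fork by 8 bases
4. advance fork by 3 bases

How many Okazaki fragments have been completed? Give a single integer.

Step 1: advance 4 -> fork_pos = 0 + 4 = 4. Next multiple of 7 is 7 (not reached); still 0 fragment(s).
Step 2: advance 5 -> fork_pos = 4 + 5 = 9. Reached multiple(s) of 7: 7 -> fragment 1 completed (1 total).
Step 3: advance 8 -> fork_pos = 9 + 8 = 17. Reached multiple(s) of 7: 14 -> fragment 2 completed (2 total).
Step 4: advance 3 -> fork_pos = 17 + 3 = 20. Next multiple of 7 is 21 (not reached); still 2 fragment(s).
Check: final fork_pos = 20; the multiples of 7 that are <= 20 are 7..14 -> 20 // 7 = 2 completed fragment(s).

Answer: 2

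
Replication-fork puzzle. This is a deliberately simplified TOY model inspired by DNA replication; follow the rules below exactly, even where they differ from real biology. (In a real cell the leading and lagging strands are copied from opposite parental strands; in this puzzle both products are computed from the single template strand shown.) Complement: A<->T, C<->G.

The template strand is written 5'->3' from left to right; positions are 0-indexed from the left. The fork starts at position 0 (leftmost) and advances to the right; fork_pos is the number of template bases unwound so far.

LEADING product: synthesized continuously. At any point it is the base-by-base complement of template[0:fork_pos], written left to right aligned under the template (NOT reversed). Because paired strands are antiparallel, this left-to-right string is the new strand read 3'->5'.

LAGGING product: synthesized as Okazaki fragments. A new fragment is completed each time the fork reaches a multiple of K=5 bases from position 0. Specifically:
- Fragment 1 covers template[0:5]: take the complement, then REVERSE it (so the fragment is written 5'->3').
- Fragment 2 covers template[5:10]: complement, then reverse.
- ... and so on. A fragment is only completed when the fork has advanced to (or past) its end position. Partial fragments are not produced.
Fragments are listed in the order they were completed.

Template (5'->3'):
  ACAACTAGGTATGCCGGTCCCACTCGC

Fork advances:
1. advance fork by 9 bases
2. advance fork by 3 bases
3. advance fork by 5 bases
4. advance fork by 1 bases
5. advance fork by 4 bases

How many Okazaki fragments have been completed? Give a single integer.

Step 1: advance 9 -> fork_pos = 0 + 9 = 9. Reached multiple(s) of 5: 5 -> fragment 1 completed (1 total).
Step 2: advance 3 -> fork_pos = 9 + 3 = 12. Reached multiple(s) of 5: 10 -> fragment 2 completed (2 total).
Step 3: advance 5 -> fork_pos = 12 + 5 = 17. Reached multiple(s) of 5: 15 -> fragment 3 completed (3 total).
Step 4: advance 1 -> fork_pos = 17 + 1 = 18. Next multiple of 5 is 20 (not reached); still 3 fragment(s).
Step 5: advance 4 -> fork_pos = 18 + 4 = 22. Reached multiple(s) of 5: 20 -> fragment 4 completed (4 total).
Check: final fork_pos = 22; the multiples of 5 that are <= 22 are 5..20 -> 22 // 5 = 4 completed fragment(s).

Answer: 4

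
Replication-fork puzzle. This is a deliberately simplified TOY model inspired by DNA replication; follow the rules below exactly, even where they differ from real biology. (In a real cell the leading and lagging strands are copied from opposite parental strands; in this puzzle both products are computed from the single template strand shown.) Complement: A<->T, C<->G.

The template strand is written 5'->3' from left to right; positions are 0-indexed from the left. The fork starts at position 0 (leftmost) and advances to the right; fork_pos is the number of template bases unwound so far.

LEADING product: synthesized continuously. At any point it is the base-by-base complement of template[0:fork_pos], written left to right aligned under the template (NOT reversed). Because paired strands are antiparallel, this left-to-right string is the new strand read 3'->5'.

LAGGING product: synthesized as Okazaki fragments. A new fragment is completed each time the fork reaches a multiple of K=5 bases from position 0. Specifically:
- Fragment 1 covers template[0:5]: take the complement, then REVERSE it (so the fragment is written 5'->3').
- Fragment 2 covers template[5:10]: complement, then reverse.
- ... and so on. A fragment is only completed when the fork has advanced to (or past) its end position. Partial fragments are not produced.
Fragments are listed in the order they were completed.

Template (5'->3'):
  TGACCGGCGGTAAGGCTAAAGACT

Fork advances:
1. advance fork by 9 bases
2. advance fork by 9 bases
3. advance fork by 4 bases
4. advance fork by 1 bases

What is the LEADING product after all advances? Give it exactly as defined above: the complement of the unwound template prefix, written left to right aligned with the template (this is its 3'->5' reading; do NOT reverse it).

Step 1: advance 9 -> fork_pos = 0 + 9 = 9.
Step 2: advance 9 -> fork_pos = 9 + 9 = 18.
Step 3: advance 4 -> fork_pos = 18 + 4 = 22.
Step 4: advance 1 -> fork_pos = 22 + 1 = 23.
Unwound prefix: template[0:23] = TGACCGGCGGTAAGGCTAAAGAC
Complement it base by base (A<->T, C<->G), keeping left-to-right order:
  [0:5] TGACC -> ACTGG
  [5:10] GGCGG -> CCGCC
  [10:15] TAAGG -> ATTCC
  [15:20] CTAAA -> GATTT
  [20:23] GAC -> CTG
Concatenate: ACTGGCCGCCATTCCGATTTCTG (length 23; written aligned with the template, i.e. 3'->5').

Answer: ACTGGCCGCCATTCCGATTTCTG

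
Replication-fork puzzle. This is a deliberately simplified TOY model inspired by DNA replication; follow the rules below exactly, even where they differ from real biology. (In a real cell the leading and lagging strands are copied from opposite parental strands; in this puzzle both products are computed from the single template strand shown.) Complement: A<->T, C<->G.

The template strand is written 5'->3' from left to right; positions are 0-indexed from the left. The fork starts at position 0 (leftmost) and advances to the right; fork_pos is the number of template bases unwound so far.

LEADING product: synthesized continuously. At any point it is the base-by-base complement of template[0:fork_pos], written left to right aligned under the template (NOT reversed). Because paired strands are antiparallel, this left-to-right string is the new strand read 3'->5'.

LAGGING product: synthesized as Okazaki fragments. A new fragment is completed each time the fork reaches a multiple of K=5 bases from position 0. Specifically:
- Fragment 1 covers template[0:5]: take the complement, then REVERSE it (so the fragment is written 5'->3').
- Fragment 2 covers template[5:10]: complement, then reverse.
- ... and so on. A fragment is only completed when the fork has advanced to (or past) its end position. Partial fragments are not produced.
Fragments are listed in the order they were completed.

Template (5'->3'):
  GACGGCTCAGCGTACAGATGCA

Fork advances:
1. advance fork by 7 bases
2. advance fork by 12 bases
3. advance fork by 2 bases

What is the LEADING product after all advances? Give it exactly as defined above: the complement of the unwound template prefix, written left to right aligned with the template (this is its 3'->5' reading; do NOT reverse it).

Answer: CTGCCGAGTCGCATGTCTACG

Derivation:
Step 1: advance 7 -> fork_pos = 0 + 7 = 7.
Step 2: advance 12 -> fork_pos = 7 + 12 = 19.
Step 3: advance 2 -> fork_pos = 19 + 2 = 21.
Unwound prefix: template[0:21] = GACGGCTCAGCGTACAGATGC
Complement it base by base (A<->T, C<->G), keeping left-to-right order:
  [0:5] GACGG -> CTGCC
  [5:10] CTCAG -> GAGTC
  [10:15] CGTAC -> GCATG
  [15:20] AGATG -> TCTAC
  [20:21] C -> G
Concatenate: CTGCCGAGTCGCATGTCTACG (length 21; written aligned with the template, i.e. 3'->5').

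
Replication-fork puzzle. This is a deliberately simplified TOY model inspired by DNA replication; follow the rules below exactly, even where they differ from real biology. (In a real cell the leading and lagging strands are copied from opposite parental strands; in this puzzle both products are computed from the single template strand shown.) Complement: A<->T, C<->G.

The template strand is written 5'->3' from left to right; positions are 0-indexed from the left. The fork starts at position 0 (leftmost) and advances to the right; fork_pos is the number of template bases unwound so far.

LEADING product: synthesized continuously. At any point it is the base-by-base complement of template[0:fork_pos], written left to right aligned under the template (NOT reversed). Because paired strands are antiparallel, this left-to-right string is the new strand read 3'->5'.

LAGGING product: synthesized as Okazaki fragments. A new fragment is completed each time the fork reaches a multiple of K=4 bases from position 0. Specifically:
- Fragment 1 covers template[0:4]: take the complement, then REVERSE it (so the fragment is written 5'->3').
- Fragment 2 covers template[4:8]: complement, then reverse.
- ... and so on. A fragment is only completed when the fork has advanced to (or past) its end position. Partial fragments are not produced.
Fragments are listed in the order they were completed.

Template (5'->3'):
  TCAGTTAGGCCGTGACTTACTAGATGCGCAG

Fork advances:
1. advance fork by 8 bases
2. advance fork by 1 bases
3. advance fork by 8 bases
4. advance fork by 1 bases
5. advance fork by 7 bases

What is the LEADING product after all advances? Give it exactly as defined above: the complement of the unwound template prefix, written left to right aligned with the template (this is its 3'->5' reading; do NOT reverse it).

Answer: AGTCAATCCGGCACTGAATGATCTA

Derivation:
Step 1: advance 8 -> fork_pos = 0 + 8 = 8.
Step 2: advance 1 -> fork_pos = 8 + 1 = 9.
Step 3: advance 8 -> fork_pos = 9 + 8 = 17.
Step 4: advance 1 -> fork_pos = 17 + 1 = 18.
Step 5: advance 7 -> fork_pos = 18 + 7 = 25.
Unwound prefix: template[0:25] = TCAGTTAGGCCGTGACTTACTAGAT
Complement it base by base (A<->T, C<->G), keeping left-to-right order:
  [0:5] TCAGT -> AGTCA
  [5:10] TAGGC -> ATCCG
  [10:15] CGTGA -> GCACT
  [15:20] CTTAC -> GAATG
  [20:25] TAGAT -> ATCTA
Concatenate: AGTCAATCCGGCACTGAATGATCTA (length 25; written aligned with the template, i.e. 3'->5').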